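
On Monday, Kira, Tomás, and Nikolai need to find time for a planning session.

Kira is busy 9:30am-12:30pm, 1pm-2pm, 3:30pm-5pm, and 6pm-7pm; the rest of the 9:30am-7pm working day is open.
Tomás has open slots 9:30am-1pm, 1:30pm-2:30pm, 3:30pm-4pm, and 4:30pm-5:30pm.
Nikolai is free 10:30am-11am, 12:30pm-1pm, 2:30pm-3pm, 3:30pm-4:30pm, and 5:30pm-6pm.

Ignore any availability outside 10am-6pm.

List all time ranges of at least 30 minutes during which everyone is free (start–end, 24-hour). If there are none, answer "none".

12:30–13:00

Kira free within 09:30–19:00: 12:30–13:00, 14:00–15:30, 17:00–18:00.
Kira ∩ Tomás: 12:30–13:00, 14:00–14:30, 17:00–17:30.
Kira ∩ Tomás ∩ Nikolai: 12:30–13:00.
Restricted to 10:00–18:00: 12:30–13:00.
Windows ≥ 30 min: 12:30–13:00.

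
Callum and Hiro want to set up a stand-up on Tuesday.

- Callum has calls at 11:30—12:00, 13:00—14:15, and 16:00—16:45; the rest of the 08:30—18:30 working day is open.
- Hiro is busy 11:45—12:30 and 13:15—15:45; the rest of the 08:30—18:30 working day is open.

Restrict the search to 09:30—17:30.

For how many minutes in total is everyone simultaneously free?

Callum free within 08:30–18:30: 08:30–11:30, 12:00–13:00, 14:15–16:00, 16:45–18:30.
Hiro free within 08:30–18:30: 08:30–11:45, 12:30–13:15, 15:45–18:30.
Callum ∩ Hiro: 08:30–11:30, 12:30–13:00, 15:45–16:00, 16:45–18:30.
Restricted to 09:30–17:30: 09:30–11:30, 12:30–13:00, 15:45–16:00, 16:45–17:30.
Total common minutes: 120 + 30 + 15 + 45 = 210.

210 minutes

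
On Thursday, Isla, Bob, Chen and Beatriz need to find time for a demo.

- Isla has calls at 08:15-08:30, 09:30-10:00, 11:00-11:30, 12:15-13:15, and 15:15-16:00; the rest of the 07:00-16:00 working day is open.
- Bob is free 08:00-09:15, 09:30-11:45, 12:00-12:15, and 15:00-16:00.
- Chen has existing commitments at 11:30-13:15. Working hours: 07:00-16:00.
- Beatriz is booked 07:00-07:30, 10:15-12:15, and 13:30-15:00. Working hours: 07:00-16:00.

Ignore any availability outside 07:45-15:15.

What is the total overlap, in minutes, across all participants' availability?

90 minutes

Isla free within 07:00–16:00: 07:00–08:15, 08:30–09:30, 10:00–11:00, 11:30–12:15, 13:15–15:15.
Chen free within 07:00–16:00: 07:00–11:30, 13:15–16:00.
Beatriz free within 07:00–16:00: 07:30–10:15, 12:15–13:30, 15:00–16:00.
Isla ∩ Bob: 08:00–08:15, 08:30–09:15, 10:00–11:00, 11:30–11:45, 12:00–12:15, 15:00–15:15.
Isla ∩ Bob ∩ Chen: 08:00–08:15, 08:30–09:15, 10:00–11:00, 15:00–15:15.
Isla ∩ Bob ∩ Chen ∩ Beatriz: 08:00–08:15, 08:30–09:15, 10:00–10:15, 15:00–15:15.
Restricted to 07:45–15:15: 08:00–08:15, 08:30–09:15, 10:00–10:15, 15:00–15:15.
Total common minutes: 15 + 45 + 15 + 15 = 90.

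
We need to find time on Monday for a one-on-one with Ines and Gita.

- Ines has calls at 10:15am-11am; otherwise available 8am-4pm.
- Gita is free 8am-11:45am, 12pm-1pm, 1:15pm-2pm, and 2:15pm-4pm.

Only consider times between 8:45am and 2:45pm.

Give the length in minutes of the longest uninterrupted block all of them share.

Ines free within 08:00–16:00: 08:00–10:15, 11:00–16:00.
Ines ∩ Gita: 08:00–10:15, 11:00–11:45, 12:00–13:00, 13:15–14:00, 14:15–16:00.
Restricted to 08:45–14:45: 08:45–10:15, 11:00–11:45, 12:00–13:00, 13:15–14:00, 14:15–14:45.
Common window lengths: 90, 45, 60, 45, 30 min; longest is 90.

90 minutes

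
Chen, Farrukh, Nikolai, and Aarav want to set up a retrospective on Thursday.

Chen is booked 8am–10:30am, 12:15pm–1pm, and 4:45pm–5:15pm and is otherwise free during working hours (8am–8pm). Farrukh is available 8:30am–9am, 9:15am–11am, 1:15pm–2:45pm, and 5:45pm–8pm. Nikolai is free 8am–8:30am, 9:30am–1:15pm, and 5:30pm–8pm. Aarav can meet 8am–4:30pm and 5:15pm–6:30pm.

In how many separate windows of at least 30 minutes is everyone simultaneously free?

2

Chen free within 08:00–20:00: 10:30–12:15, 13:00–16:45, 17:15–20:00.
Chen ∩ Farrukh: 10:30–11:00, 13:15–14:45, 17:45–20:00.
Chen ∩ Farrukh ∩ Nikolai: 10:30–11:00, 17:45–20:00.
Chen ∩ Farrukh ∩ Nikolai ∩ Aarav: 10:30–11:00, 17:45–18:30.
Windows ≥ 30 min: 10:30–11:00, 17:45–18:30.
That's 2 windows.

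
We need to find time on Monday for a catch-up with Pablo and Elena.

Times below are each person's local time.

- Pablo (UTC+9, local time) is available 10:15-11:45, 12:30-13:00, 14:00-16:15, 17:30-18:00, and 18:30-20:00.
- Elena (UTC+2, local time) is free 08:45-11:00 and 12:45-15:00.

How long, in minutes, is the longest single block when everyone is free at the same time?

Pablo → UTC: 01:15–02:45, 03:30–04:00, 05:00–07:15, 08:30–09:00, 09:30–11:00.
Elena → UTC: 06:45–09:00, 10:45–13:00.
Pablo ∩ Elena: 06:45–07:15, 08:30–09:00, 10:45–11:00.
Common window lengths: 30, 30, 15 min; longest is 30.

30 minutes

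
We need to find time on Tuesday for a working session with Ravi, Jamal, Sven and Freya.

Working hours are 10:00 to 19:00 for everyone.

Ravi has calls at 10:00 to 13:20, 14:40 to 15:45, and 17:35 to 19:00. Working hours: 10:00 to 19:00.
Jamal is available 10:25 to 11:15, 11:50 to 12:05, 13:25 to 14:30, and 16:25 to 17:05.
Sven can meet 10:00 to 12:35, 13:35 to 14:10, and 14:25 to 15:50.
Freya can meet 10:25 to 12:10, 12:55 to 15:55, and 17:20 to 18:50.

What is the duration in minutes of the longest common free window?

Ravi free within 10:00–19:00: 13:20–14:40, 15:45–17:35.
Ravi ∩ Jamal: 13:25–14:30, 16:25–17:05.
Ravi ∩ Jamal ∩ Sven: 13:35–14:10, 14:25–14:30.
Ravi ∩ Jamal ∩ Sven ∩ Freya: 13:35–14:10, 14:25–14:30.
Common window lengths: 35, 5 min; longest is 35.

35 minutes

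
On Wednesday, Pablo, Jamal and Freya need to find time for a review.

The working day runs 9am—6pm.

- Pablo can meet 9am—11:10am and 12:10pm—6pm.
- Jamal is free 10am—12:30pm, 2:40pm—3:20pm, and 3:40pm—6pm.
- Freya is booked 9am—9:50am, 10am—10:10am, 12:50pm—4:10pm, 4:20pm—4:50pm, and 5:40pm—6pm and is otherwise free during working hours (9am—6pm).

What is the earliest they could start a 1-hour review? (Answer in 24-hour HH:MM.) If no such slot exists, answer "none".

Freya free within 09:00–18:00: 09:50–10:00, 10:10–12:50, 16:10–16:20, 16:50–17:40.
Pablo ∩ Jamal: 10:00–11:10, 12:10–12:30, 14:40–15:20, 15:40–18:00.
Pablo ∩ Jamal ∩ Freya: 10:10–11:10, 12:10–12:30, 16:10–16:20, 16:50–17:40.
Windows ≥ 60 min: 10:10–11:10.
Earliest such window starts at 10:10.

10:10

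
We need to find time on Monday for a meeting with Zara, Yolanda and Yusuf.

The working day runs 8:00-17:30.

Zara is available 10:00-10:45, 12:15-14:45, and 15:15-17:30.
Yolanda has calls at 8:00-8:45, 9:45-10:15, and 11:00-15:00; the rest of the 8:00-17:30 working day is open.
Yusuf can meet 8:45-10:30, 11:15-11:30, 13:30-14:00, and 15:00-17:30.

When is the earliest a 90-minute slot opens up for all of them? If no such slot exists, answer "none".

15:15

Yolanda free within 08:00–17:30: 08:45–09:45, 10:15–11:00, 15:00–17:30.
Zara ∩ Yolanda: 10:15–10:45, 15:15–17:30.
Zara ∩ Yolanda ∩ Yusuf: 10:15–10:30, 15:15–17:30.
Windows ≥ 90 min: 15:15–17:30.
Earliest such window starts at 15:15.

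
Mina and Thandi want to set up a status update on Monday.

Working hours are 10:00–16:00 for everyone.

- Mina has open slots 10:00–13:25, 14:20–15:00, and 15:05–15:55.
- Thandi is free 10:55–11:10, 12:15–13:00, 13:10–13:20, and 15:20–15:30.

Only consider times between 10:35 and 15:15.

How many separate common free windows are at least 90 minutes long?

Mina ∩ Thandi: 10:55–11:10, 12:15–13:00, 13:10–13:20, 15:20–15:30.
Restricted to 10:35–15:15: 10:55–11:10, 12:15–13:00, 13:10–13:20.
Windows ≥ 90 min: (none).
That's 0 windows.

0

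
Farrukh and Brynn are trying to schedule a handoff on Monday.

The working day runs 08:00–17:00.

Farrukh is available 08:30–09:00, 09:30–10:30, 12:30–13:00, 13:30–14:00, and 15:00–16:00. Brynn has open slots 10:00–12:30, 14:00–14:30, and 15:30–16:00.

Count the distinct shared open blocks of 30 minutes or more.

2

Farrukh ∩ Brynn: 10:00–10:30, 15:30–16:00.
Windows ≥ 30 min: 10:00–10:30, 15:30–16:00.
That's 2 windows.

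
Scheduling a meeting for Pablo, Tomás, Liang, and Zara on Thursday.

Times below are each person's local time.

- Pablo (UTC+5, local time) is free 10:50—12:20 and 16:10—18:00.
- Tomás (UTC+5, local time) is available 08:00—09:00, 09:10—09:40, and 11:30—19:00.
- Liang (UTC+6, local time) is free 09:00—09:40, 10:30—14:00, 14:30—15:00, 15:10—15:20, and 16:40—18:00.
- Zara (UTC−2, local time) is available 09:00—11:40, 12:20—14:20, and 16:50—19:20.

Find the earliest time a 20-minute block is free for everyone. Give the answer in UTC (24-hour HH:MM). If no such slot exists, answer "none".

11:10

Pablo → UTC: 05:50–07:20, 11:10–13:00.
Tomás → UTC: 03:00–04:00, 04:10–04:40, 06:30–14:00.
Liang → UTC: 03:00–03:40, 04:30–08:00, 08:30–09:00, 09:10–09:20, 10:40–12:00.
Zara → UTC: 11:00–13:40, 14:20–16:20, 18:50–21:20.
Pablo ∩ Tomás: 06:30–07:20, 11:10–13:00.
Pablo ∩ Tomás ∩ Liang: 06:30–07:20, 11:10–12:00.
Pablo ∩ Tomás ∩ Liang ∩ Zara: 11:10–12:00.
Windows ≥ 20 min: 11:10–12:00.
Earliest such window starts at 11:10.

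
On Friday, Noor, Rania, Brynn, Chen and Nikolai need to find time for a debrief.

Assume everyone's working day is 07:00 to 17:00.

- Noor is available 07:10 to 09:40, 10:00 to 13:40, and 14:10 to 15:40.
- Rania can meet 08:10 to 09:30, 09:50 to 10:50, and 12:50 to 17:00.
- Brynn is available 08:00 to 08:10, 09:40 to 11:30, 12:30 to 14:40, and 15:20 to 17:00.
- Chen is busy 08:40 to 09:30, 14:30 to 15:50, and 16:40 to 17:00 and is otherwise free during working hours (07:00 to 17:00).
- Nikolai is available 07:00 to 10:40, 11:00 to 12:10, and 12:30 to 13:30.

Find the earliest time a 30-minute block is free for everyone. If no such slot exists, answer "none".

Chen free within 07:00–17:00: 07:00–08:40, 09:30–14:30, 15:50–16:40.
Noor ∩ Rania: 08:10–09:30, 10:00–10:50, 12:50–13:40, 14:10–15:40.
Noor ∩ Rania ∩ Brynn: 10:00–10:50, 12:50–13:40, 14:10–14:40, 15:20–15:40.
Noor ∩ Rania ∩ Brynn ∩ Chen: 10:00–10:50, 12:50–13:40, 14:10–14:30.
Noor ∩ Rania ∩ Brynn ∩ Chen ∩ Nikolai: 10:00–10:40, 12:50–13:30.
Windows ≥ 30 min: 10:00–10:40, 12:50–13:30.
Earliest such window starts at 10:00.

10:00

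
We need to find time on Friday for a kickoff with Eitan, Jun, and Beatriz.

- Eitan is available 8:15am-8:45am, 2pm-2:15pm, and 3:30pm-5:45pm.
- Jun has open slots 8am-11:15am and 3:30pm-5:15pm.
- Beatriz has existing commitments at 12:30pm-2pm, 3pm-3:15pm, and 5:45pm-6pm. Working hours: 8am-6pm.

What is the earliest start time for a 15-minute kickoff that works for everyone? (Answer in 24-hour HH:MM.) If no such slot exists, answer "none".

Beatriz free within 08:00–18:00: 08:00–12:30, 14:00–15:00, 15:15–17:45.
Eitan ∩ Jun: 08:15–08:45, 15:30–17:15.
Eitan ∩ Jun ∩ Beatriz: 08:15–08:45, 15:30–17:15.
Windows ≥ 15 min: 08:15–08:45, 15:30–17:15.
Earliest such window starts at 08:15.

08:15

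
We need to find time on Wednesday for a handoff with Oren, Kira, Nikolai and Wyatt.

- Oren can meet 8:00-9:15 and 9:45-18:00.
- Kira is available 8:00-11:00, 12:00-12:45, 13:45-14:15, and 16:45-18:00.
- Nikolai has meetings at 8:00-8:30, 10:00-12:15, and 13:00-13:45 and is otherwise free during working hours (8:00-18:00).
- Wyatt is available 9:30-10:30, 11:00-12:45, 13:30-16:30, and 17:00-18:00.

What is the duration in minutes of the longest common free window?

Nikolai free within 08:00–18:00: 08:30–10:00, 12:15–13:00, 13:45–18:00.
Oren ∩ Kira: 08:00–09:15, 09:45–11:00, 12:00–12:45, 13:45–14:15, 16:45–18:00.
Oren ∩ Kira ∩ Nikolai: 08:30–09:15, 09:45–10:00, 12:15–12:45, 13:45–14:15, 16:45–18:00.
Oren ∩ Kira ∩ Nikolai ∩ Wyatt: 09:45–10:00, 12:15–12:45, 13:45–14:15, 17:00–18:00.
Common window lengths: 15, 30, 30, 60 min; longest is 60.

60 minutes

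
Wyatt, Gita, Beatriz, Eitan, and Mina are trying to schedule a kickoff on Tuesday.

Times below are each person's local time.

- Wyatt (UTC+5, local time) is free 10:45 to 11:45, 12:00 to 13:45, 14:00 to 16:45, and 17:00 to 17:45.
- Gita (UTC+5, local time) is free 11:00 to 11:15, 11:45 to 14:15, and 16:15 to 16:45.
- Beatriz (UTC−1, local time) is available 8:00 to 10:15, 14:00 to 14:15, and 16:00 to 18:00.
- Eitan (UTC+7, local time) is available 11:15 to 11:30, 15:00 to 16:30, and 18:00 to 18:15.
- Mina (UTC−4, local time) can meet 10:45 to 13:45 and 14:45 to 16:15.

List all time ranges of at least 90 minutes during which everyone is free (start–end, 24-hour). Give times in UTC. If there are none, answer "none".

Wyatt → UTC: 05:45–06:45, 07:00–08:45, 09:00–11:45, 12:00–12:45.
Gita → UTC: 06:00–06:15, 06:45–09:15, 11:15–11:45.
Beatriz → UTC: 09:00–11:15, 15:00–15:15, 17:00–19:00.
Eitan → UTC: 04:15–04:30, 08:00–09:30, 11:00–11:15.
Mina → UTC: 14:45–17:45, 18:45–20:15.
Wyatt ∩ Gita: 06:00–06:15, 07:00–08:45, 09:00–09:15, 11:15–11:45.
Wyatt ∩ Gita ∩ Beatriz: 09:00–09:15.
Wyatt ∩ Gita ∩ Beatriz ∩ Eitan: 09:00–09:15.
Wyatt ∩ Gita ∩ Beatriz ∩ Eitan ∩ Mina: (none).
Windows ≥ 90 min: (none).

none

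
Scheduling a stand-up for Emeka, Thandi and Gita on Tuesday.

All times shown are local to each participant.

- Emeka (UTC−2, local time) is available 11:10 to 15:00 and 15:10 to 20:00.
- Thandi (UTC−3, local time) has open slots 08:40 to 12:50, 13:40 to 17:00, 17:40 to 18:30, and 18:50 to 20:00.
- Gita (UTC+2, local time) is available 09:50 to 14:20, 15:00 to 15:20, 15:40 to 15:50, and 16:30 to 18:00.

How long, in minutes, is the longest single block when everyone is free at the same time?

Emeka → UTC: 13:10–17:00, 17:10–22:00.
Thandi → UTC: 11:40–15:50, 16:40–20:00, 20:40–21:30, 21:50–23:00.
Gita → UTC: 07:50–12:20, 13:00–13:20, 13:40–13:50, 14:30–16:00.
Emeka ∩ Thandi: 13:10–15:50, 16:40–17:00, 17:10–20:00, 20:40–21:30, 21:50–22:00.
Emeka ∩ Thandi ∩ Gita: 13:10–13:20, 13:40–13:50, 14:30–15:50.
Common window lengths: 10, 10, 80 min; longest is 80.

80 minutes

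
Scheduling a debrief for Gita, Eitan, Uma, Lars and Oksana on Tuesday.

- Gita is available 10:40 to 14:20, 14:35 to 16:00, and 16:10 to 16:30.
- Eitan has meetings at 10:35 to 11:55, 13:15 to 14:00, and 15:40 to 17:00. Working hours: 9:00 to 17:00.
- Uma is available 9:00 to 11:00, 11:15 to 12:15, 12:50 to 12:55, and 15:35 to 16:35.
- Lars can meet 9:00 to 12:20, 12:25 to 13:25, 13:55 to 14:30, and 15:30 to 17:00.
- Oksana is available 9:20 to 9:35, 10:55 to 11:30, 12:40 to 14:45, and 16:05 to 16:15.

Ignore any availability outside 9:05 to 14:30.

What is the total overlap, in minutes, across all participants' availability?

5 minutes

Eitan free within 09:00–17:00: 09:00–10:35, 11:55–13:15, 14:00–15:40.
Gita ∩ Eitan: 11:55–13:15, 14:00–14:20, 14:35–15:40.
Gita ∩ Eitan ∩ Uma: 11:55–12:15, 12:50–12:55, 15:35–15:40.
Gita ∩ Eitan ∩ Uma ∩ Lars: 11:55–12:15, 12:50–12:55, 15:35–15:40.
Gita ∩ Eitan ∩ Uma ∩ Lars ∩ Oksana: 12:50–12:55.
Restricted to 09:05–14:30: 12:50–12:55.
Total common minutes: 5.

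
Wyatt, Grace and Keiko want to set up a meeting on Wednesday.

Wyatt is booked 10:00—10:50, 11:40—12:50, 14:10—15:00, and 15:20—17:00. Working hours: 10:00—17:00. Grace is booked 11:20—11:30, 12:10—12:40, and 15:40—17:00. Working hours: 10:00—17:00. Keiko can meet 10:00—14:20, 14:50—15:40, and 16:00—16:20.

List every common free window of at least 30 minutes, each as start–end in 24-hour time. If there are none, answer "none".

10:50–11:20, 12:50–14:10

Wyatt free within 10:00–17:00: 10:50–11:40, 12:50–14:10, 15:00–15:20.
Grace free within 10:00–17:00: 10:00–11:20, 11:30–12:10, 12:40–15:40.
Wyatt ∩ Grace: 10:50–11:20, 11:30–11:40, 12:50–14:10, 15:00–15:20.
Wyatt ∩ Grace ∩ Keiko: 10:50–11:20, 11:30–11:40, 12:50–14:10, 15:00–15:20.
Windows ≥ 30 min: 10:50–11:20, 12:50–14:10.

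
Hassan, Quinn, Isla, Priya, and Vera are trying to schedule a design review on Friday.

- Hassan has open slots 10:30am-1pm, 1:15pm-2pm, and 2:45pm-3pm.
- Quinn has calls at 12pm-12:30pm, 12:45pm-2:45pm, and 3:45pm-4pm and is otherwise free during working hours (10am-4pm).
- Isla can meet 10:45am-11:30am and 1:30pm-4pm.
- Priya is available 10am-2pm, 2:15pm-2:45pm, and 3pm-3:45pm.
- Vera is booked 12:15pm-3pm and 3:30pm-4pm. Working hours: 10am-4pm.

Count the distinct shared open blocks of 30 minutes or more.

1

Quinn free within 10:00–16:00: 10:00–12:00, 12:30–12:45, 14:45–15:45.
Vera free within 10:00–16:00: 10:00–12:15, 15:00–15:30.
Hassan ∩ Quinn: 10:30–12:00, 12:30–12:45, 14:45–15:00.
Hassan ∩ Quinn ∩ Isla: 10:45–11:30, 14:45–15:00.
Hassan ∩ Quinn ∩ Isla ∩ Priya: 10:45–11:30.
Hassan ∩ Quinn ∩ Isla ∩ Priya ∩ Vera: 10:45–11:30.
Windows ≥ 30 min: 10:45–11:30.
That's 1 window.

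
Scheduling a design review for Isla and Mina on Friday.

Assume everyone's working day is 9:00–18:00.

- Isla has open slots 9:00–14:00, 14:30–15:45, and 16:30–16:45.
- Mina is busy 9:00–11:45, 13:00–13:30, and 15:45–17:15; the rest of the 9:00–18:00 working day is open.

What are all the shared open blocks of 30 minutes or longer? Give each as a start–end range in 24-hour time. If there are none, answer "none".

Mina free within 09:00–18:00: 11:45–13:00, 13:30–15:45, 17:15–18:00.
Isla ∩ Mina: 11:45–13:00, 13:30–14:00, 14:30–15:45.
Windows ≥ 30 min: 11:45–13:00, 13:30–14:00, 14:30–15:45.

11:45–13:00, 13:30–14:00, 14:30–15:45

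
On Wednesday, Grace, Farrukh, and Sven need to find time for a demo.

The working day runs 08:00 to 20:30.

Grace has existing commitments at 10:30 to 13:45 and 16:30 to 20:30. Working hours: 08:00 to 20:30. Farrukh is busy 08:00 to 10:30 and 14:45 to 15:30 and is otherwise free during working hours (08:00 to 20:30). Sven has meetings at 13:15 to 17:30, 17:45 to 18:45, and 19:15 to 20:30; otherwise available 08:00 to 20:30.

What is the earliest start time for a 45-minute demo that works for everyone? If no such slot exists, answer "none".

none

Grace free within 08:00–20:30: 08:00–10:30, 13:45–16:30.
Farrukh free within 08:00–20:30: 10:30–14:45, 15:30–20:30.
Sven free within 08:00–20:30: 08:00–13:15, 17:30–17:45, 18:45–19:15.
Grace ∩ Farrukh: 13:45–14:45, 15:30–16:30.
Grace ∩ Farrukh ∩ Sven: (none).
Windows ≥ 45 min: (none).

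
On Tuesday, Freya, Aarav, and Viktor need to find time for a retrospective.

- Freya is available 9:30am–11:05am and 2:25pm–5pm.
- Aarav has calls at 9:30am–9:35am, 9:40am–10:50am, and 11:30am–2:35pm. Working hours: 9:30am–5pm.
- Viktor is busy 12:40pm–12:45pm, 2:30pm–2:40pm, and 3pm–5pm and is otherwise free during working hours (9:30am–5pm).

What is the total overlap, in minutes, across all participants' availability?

Aarav free within 09:30–17:00: 09:35–09:40, 10:50–11:30, 14:35–17:00.
Viktor free within 09:30–17:00: 09:30–12:40, 12:45–14:30, 14:40–15:00.
Freya ∩ Aarav: 09:35–09:40, 10:50–11:05, 14:35–17:00.
Freya ∩ Aarav ∩ Viktor: 09:35–09:40, 10:50–11:05, 14:40–15:00.
Total common minutes: 5 + 15 + 20 = 40.

40 minutes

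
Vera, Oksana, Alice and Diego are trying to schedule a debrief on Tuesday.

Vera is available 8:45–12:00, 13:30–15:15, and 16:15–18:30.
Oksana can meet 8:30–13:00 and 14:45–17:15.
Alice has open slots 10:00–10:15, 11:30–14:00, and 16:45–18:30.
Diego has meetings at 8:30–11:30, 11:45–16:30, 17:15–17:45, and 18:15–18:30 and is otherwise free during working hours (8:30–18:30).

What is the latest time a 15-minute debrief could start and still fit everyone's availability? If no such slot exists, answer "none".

17:00

Diego free within 08:30–18:30: 11:30–11:45, 16:30–17:15, 17:45–18:15.
Vera ∩ Oksana: 08:45–12:00, 14:45–15:15, 16:15–17:15.
Vera ∩ Oksana ∩ Alice: 10:00–10:15, 11:30–12:00, 16:45–17:15.
Vera ∩ Oksana ∩ Alice ∩ Diego: 11:30–11:45, 16:45–17:15.
Windows ≥ 15 min: 11:30–11:45, 16:45–17:15.
Latest start in the last window 16:45–17:15 is 17:15 − 15 min = 17:00.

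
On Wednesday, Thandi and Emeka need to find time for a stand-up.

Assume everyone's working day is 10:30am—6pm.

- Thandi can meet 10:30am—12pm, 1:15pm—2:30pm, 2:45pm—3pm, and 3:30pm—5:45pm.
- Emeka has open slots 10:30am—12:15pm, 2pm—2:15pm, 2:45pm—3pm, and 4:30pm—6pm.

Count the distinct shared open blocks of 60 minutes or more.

2

Thandi ∩ Emeka: 10:30–12:00, 14:00–14:15, 14:45–15:00, 16:30–17:45.
Windows ≥ 60 min: 10:30–12:00, 16:30–17:45.
That's 2 windows.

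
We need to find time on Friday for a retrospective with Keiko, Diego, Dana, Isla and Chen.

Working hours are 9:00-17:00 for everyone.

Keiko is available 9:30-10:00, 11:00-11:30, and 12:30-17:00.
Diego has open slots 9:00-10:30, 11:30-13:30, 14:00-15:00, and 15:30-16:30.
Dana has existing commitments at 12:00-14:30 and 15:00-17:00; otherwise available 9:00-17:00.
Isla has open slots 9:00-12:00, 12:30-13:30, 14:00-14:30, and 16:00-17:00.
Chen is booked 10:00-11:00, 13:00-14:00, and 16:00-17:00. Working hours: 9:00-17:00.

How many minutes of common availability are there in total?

Dana free within 09:00–17:00: 09:00–12:00, 14:30–15:00.
Chen free within 09:00–17:00: 09:00–10:00, 11:00–13:00, 14:00–16:00.
Keiko ∩ Diego: 09:30–10:00, 12:30–13:30, 14:00–15:00, 15:30–16:30.
Keiko ∩ Diego ∩ Dana: 09:30–10:00, 14:30–15:00.
Keiko ∩ Diego ∩ Dana ∩ Isla: 09:30–10:00.
Keiko ∩ Diego ∩ Dana ∩ Isla ∩ Chen: 09:30–10:00.
Total common minutes: 30.

30 minutes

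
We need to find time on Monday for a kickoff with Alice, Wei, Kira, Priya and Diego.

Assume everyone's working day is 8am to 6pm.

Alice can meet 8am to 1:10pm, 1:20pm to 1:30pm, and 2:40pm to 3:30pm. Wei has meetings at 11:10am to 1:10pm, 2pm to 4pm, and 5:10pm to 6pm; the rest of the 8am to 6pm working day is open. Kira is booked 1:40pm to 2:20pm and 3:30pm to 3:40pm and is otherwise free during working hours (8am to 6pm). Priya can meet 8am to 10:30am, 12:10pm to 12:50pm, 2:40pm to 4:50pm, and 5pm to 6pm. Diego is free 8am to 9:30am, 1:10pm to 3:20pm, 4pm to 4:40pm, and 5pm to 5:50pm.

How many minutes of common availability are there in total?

Wei free within 08:00–18:00: 08:00–11:10, 13:10–14:00, 16:00–17:10.
Kira free within 08:00–18:00: 08:00–13:40, 14:20–15:30, 15:40–18:00.
Alice ∩ Wei: 08:00–11:10, 13:20–13:30.
Alice ∩ Wei ∩ Kira: 08:00–11:10, 13:20–13:30.
Alice ∩ Wei ∩ Kira ∩ Priya: 08:00–10:30.
Alice ∩ Wei ∩ Kira ∩ Priya ∩ Diego: 08:00–09:30.
Total common minutes: 90.

90 minutes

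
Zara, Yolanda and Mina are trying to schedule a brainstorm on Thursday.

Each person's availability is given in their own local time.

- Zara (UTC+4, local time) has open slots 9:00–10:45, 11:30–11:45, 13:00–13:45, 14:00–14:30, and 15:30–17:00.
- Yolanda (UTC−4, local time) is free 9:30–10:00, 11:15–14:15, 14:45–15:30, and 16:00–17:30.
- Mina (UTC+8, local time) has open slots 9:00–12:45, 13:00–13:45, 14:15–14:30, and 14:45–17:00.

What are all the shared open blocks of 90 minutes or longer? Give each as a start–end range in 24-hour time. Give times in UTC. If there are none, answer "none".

Zara → UTC: 05:00–06:45, 07:30–07:45, 09:00–09:45, 10:00–10:30, 11:30–13:00.
Yolanda → UTC: 13:30–14:00, 15:15–18:15, 18:45–19:30, 20:00–21:30.
Mina → UTC: 01:00–04:45, 05:00–05:45, 06:15–06:30, 06:45–09:00.
Zara ∩ Yolanda: (none).
Zara ∩ Yolanda ∩ Mina: (none).
Windows ≥ 90 min: (none).

none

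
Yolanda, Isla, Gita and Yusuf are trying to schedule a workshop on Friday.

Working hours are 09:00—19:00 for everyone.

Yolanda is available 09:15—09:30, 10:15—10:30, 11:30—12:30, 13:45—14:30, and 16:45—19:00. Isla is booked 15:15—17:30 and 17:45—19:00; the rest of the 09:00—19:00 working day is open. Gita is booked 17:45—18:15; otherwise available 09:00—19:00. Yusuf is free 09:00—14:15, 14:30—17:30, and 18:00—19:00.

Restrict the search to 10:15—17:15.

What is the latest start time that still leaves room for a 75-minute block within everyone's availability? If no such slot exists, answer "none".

none

Isla free within 09:00–19:00: 09:00–15:15, 17:30–17:45.
Gita free within 09:00–19:00: 09:00–17:45, 18:15–19:00.
Yolanda ∩ Isla: 09:15–09:30, 10:15–10:30, 11:30–12:30, 13:45–14:30, 17:30–17:45.
Yolanda ∩ Isla ∩ Gita: 09:15–09:30, 10:15–10:30, 11:30–12:30, 13:45–14:30, 17:30–17:45.
Yolanda ∩ Isla ∩ Gita ∩ Yusuf: 09:15–09:30, 10:15–10:30, 11:30–12:30, 13:45–14:15.
Restricted to 10:15–17:15: 10:15–10:30, 11:30–12:30, 13:45–14:15.
Windows ≥ 75 min: (none).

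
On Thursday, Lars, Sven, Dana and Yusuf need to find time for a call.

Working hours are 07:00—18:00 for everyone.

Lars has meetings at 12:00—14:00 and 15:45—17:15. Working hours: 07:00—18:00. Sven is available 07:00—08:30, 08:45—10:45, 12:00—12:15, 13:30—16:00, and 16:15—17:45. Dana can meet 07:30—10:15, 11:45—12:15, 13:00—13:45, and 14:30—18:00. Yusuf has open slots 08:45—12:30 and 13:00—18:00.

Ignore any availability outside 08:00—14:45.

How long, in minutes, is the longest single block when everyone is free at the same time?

90 minutes

Lars free within 07:00–18:00: 07:00–12:00, 14:00–15:45, 17:15–18:00.
Lars ∩ Sven: 07:00–08:30, 08:45–10:45, 14:00–15:45, 17:15–17:45.
Lars ∩ Sven ∩ Dana: 07:30–08:30, 08:45–10:15, 14:30–15:45, 17:15–17:45.
Lars ∩ Sven ∩ Dana ∩ Yusuf: 08:45–10:15, 14:30–15:45, 17:15–17:45.
Restricted to 08:00–14:45: 08:45–10:15, 14:30–14:45.
Common window lengths: 90, 15 min; longest is 90.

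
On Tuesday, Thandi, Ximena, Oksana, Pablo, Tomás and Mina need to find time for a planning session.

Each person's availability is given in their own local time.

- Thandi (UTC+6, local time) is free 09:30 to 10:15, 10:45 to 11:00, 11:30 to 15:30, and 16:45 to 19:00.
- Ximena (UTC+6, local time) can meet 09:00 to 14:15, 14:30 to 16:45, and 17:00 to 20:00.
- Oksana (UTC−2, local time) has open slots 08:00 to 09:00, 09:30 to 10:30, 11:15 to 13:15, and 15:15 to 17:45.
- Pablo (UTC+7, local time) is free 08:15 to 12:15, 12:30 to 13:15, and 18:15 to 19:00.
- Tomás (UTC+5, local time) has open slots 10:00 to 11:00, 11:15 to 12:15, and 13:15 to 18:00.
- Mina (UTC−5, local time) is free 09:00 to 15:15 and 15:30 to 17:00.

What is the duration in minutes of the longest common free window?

Thandi → UTC: 03:30–04:15, 04:45–05:00, 05:30–09:30, 10:45–13:00.
Ximena → UTC: 03:00–08:15, 08:30–10:45, 11:00–14:00.
Oksana → UTC: 10:00–11:00, 11:30–12:30, 13:15–15:15, 17:15–19:45.
Pablo → UTC: 01:15–05:15, 05:30–06:15, 11:15–12:00.
Tomás → UTC: 05:00–06:00, 06:15–07:15, 08:15–13:00.
Mina → UTC: 14:00–20:15, 20:30–22:00.
Thandi ∩ Ximena: 03:30–04:15, 04:45–05:00, 05:30–08:15, 08:30–09:30, 11:00–13:00.
Thandi ∩ Ximena ∩ Oksana: 11:30–12:30.
Thandi ∩ Ximena ∩ Oksana ∩ Pablo: 11:30–12:00.
Thandi ∩ Ximena ∩ Oksana ∩ Pablo ∩ Tomás: 11:30–12:00.
Thandi ∩ Ximena ∩ Oksana ∩ Pablo ∩ Tomás ∩ Mina: (none).
No common window.

0 minutes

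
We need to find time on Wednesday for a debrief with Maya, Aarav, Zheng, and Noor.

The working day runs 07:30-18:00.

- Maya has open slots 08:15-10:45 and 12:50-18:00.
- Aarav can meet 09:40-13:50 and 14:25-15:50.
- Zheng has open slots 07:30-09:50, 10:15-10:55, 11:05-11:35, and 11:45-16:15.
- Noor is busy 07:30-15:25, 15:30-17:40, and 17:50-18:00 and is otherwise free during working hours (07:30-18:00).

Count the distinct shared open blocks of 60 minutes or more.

Noor free within 07:30–18:00: 15:25–15:30, 17:40–17:50.
Maya ∩ Aarav: 09:40–10:45, 12:50–13:50, 14:25–15:50.
Maya ∩ Aarav ∩ Zheng: 09:40–09:50, 10:15–10:45, 12:50–13:50, 14:25–15:50.
Maya ∩ Aarav ∩ Zheng ∩ Noor: 15:25–15:30.
Windows ≥ 60 min: (none).
That's 0 windows.

0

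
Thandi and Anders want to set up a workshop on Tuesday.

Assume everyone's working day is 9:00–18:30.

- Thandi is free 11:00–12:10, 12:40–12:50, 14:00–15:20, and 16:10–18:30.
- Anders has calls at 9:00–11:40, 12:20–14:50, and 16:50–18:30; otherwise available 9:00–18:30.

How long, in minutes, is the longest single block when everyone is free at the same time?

40 minutes

Anders free within 09:00–18:30: 11:40–12:20, 14:50–16:50.
Thandi ∩ Anders: 11:40–12:10, 14:50–15:20, 16:10–16:50.
Common window lengths: 30, 30, 40 min; longest is 40.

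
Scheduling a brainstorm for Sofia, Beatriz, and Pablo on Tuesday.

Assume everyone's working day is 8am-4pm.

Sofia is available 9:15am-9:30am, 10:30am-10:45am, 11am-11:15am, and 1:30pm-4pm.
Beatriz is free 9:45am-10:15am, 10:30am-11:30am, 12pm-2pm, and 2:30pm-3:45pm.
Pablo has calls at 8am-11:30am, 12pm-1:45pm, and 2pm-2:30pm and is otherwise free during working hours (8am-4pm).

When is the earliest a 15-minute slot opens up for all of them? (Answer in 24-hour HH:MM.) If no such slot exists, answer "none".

13:45

Pablo free within 08:00–16:00: 11:30–12:00, 13:45–14:00, 14:30–16:00.
Sofia ∩ Beatriz: 10:30–10:45, 11:00–11:15, 13:30–14:00, 14:30–15:45.
Sofia ∩ Beatriz ∩ Pablo: 13:45–14:00, 14:30–15:45.
Windows ≥ 15 min: 13:45–14:00, 14:30–15:45.
Earliest such window starts at 13:45.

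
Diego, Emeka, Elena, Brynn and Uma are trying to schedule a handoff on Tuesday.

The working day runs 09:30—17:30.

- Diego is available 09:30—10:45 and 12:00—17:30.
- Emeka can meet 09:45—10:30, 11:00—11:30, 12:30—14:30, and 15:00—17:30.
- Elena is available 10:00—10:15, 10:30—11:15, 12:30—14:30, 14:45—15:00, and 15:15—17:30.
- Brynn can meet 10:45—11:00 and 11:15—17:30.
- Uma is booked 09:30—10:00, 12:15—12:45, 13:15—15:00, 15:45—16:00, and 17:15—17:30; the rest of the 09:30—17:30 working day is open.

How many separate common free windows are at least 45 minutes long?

1

Uma free within 09:30–17:30: 10:00–12:15, 12:45–13:15, 15:00–15:45, 16:00–17:15.
Diego ∩ Emeka: 09:45–10:30, 12:30–14:30, 15:00–17:30.
Diego ∩ Emeka ∩ Elena: 10:00–10:15, 12:30–14:30, 15:15–17:30.
Diego ∩ Emeka ∩ Elena ∩ Brynn: 12:30–14:30, 15:15–17:30.
Diego ∩ Emeka ∩ Elena ∩ Brynn ∩ Uma: 12:45–13:15, 15:15–15:45, 16:00–17:15.
Windows ≥ 45 min: 16:00–17:15.
That's 1 window.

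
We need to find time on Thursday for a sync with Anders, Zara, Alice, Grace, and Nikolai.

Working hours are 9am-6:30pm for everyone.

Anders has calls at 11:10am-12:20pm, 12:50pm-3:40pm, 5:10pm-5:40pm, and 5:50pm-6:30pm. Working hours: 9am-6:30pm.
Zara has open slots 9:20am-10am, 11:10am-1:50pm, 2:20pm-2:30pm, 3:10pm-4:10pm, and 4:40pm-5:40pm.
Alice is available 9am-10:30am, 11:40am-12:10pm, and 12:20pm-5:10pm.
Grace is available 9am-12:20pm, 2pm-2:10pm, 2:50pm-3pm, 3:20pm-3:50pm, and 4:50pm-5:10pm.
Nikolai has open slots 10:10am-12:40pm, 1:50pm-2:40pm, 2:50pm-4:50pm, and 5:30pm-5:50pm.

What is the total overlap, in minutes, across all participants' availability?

10 minutes

Anders free within 09:00–18:30: 09:00–11:10, 12:20–12:50, 15:40–17:10, 17:40–17:50.
Anders ∩ Zara: 09:20–10:00, 12:20–12:50, 15:40–16:10, 16:40–17:10.
Anders ∩ Zara ∩ Alice: 09:20–10:00, 12:20–12:50, 15:40–16:10, 16:40–17:10.
Anders ∩ Zara ∩ Alice ∩ Grace: 09:20–10:00, 15:40–15:50, 16:50–17:10.
Anders ∩ Zara ∩ Alice ∩ Grace ∩ Nikolai: 15:40–15:50.
Total common minutes: 10.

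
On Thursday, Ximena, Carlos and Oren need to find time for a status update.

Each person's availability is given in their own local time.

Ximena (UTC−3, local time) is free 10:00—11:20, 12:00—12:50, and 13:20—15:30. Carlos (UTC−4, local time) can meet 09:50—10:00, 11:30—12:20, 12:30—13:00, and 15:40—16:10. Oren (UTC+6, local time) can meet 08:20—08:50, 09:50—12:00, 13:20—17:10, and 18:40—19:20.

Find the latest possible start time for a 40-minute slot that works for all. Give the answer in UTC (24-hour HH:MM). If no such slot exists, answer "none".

none

Ximena → UTC: 13:00–14:20, 15:00–15:50, 16:20–18:30.
Carlos → UTC: 13:50–14:00, 15:30–16:20, 16:30–17:00, 19:40–20:10.
Oren → UTC: 02:20–02:50, 03:50–06:00, 07:20–11:10, 12:40–13:20.
Ximena ∩ Carlos: 13:50–14:00, 15:30–15:50, 16:30–17:00.
Ximena ∩ Carlos ∩ Oren: (none).
Windows ≥ 40 min: (none).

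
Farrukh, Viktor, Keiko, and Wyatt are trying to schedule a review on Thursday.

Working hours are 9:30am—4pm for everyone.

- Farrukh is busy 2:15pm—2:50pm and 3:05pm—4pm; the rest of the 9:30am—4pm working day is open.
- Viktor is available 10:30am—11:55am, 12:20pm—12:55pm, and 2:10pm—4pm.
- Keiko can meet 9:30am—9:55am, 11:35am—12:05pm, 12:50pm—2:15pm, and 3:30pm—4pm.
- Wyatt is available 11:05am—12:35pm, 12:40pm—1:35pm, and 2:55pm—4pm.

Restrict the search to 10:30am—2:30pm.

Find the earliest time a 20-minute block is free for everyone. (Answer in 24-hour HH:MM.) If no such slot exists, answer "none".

Farrukh free within 09:30–16:00: 09:30–14:15, 14:50–15:05.
Farrukh ∩ Viktor: 10:30–11:55, 12:20–12:55, 14:10–14:15, 14:50–15:05.
Farrukh ∩ Viktor ∩ Keiko: 11:35–11:55, 12:50–12:55, 14:10–14:15.
Farrukh ∩ Viktor ∩ Keiko ∩ Wyatt: 11:35–11:55, 12:50–12:55.
Restricted to 10:30–14:30: 11:35–11:55, 12:50–12:55.
Windows ≥ 20 min: 11:35–11:55.
Earliest such window starts at 11:35.

11:35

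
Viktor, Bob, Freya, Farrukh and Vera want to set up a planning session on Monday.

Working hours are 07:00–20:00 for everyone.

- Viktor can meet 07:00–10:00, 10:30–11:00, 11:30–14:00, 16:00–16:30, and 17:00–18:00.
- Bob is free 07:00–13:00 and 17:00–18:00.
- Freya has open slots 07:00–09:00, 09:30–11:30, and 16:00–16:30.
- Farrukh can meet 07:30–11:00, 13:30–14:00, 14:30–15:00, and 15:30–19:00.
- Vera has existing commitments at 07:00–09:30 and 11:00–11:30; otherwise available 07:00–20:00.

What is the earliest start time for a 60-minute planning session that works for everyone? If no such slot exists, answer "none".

Vera free within 07:00–20:00: 09:30–11:00, 11:30–20:00.
Viktor ∩ Bob: 07:00–10:00, 10:30–11:00, 11:30–13:00, 17:00–18:00.
Viktor ∩ Bob ∩ Freya: 07:00–09:00, 09:30–10:00, 10:30–11:00.
Viktor ∩ Bob ∩ Freya ∩ Farrukh: 07:30–09:00, 09:30–10:00, 10:30–11:00.
Viktor ∩ Bob ∩ Freya ∩ Farrukh ∩ Vera: 09:30–10:00, 10:30–11:00.
Windows ≥ 60 min: (none).

none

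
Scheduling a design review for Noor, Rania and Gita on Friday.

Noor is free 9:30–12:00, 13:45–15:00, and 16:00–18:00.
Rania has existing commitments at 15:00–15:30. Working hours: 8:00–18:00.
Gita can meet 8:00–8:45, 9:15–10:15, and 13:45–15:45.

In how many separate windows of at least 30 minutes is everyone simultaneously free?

Rania free within 08:00–18:00: 08:00–15:00, 15:30–18:00.
Noor ∩ Rania: 09:30–12:00, 13:45–15:00, 16:00–18:00.
Noor ∩ Rania ∩ Gita: 09:30–10:15, 13:45–15:00.
Windows ≥ 30 min: 09:30–10:15, 13:45–15:00.
That's 2 windows.

2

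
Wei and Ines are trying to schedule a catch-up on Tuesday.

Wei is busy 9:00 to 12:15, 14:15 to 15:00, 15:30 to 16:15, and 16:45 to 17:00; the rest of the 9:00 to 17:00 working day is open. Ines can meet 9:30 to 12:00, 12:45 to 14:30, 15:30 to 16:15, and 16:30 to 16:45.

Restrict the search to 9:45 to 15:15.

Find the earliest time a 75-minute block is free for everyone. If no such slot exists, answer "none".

Wei free within 09:00–17:00: 12:15–14:15, 15:00–15:30, 16:15–16:45.
Wei ∩ Ines: 12:45–14:15, 16:30–16:45.
Restricted to 09:45–15:15: 12:45–14:15.
Windows ≥ 75 min: 12:45–14:15.
Earliest such window starts at 12:45.

12:45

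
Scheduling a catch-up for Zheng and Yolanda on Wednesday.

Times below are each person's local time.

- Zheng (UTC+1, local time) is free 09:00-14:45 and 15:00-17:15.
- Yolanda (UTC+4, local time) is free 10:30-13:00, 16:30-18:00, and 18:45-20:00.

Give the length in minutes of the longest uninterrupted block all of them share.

Zheng → UTC: 08:00–13:45, 14:00–16:15.
Yolanda → UTC: 06:30–09:00, 12:30–14:00, 14:45–16:00.
Zheng ∩ Yolanda: 08:00–09:00, 12:30–13:45, 14:45–16:00.
Common window lengths: 60, 75, 75 min; longest is 75.

75 minutes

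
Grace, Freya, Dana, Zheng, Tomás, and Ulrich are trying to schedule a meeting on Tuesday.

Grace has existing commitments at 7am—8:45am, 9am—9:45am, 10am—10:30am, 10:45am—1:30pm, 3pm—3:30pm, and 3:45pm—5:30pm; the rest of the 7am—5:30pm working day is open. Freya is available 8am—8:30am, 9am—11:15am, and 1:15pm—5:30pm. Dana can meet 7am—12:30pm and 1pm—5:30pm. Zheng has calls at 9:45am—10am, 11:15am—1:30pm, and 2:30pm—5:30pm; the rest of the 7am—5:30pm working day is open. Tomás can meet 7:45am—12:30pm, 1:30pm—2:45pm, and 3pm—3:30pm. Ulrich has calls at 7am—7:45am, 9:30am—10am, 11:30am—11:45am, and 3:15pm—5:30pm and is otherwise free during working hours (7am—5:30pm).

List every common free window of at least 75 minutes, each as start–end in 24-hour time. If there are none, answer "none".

Grace free within 07:00–17:30: 08:45–09:00, 09:45–10:00, 10:30–10:45, 13:30–15:00, 15:30–15:45.
Zheng free within 07:00–17:30: 07:00–09:45, 10:00–11:15, 13:30–14:30.
Ulrich free within 07:00–17:30: 07:45–09:30, 10:00–11:30, 11:45–15:15.
Grace ∩ Freya: 09:45–10:00, 10:30–10:45, 13:30–15:00, 15:30–15:45.
Grace ∩ Freya ∩ Dana: 09:45–10:00, 10:30–10:45, 13:30–15:00, 15:30–15:45.
Grace ∩ Freya ∩ Dana ∩ Zheng: 10:30–10:45, 13:30–14:30.
Grace ∩ Freya ∩ Dana ∩ Zheng ∩ Tomás: 10:30–10:45, 13:30–14:30.
Grace ∩ Freya ∩ Dana ∩ Zheng ∩ Tomás ∩ Ulrich: 10:30–10:45, 13:30–14:30.
Windows ≥ 75 min: (none).

none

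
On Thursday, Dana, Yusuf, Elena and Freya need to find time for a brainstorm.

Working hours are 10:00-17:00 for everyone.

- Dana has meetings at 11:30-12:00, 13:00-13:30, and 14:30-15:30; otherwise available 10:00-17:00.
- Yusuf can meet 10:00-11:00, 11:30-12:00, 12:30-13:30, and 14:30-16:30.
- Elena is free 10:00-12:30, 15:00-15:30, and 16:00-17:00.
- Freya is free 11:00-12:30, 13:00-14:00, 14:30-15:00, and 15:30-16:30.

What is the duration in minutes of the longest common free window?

30 minutes

Dana free within 10:00–17:00: 10:00–11:30, 12:00–13:00, 13:30–14:30, 15:30–17:00.
Dana ∩ Yusuf: 10:00–11:00, 12:30–13:00, 15:30–16:30.
Dana ∩ Yusuf ∩ Elena: 10:00–11:00, 16:00–16:30.
Dana ∩ Yusuf ∩ Elena ∩ Freya: 16:00–16:30.
Single common window of 30 minutes.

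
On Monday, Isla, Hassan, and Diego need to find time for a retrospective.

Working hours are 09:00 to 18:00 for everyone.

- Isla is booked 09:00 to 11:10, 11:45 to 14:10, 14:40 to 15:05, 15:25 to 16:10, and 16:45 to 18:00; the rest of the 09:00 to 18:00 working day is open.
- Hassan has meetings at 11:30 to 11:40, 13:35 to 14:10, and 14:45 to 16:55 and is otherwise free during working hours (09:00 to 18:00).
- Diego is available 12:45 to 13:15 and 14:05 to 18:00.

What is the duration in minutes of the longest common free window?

30 minutes

Isla free within 09:00–18:00: 11:10–11:45, 14:10–14:40, 15:05–15:25, 16:10–16:45.
Hassan free within 09:00–18:00: 09:00–11:30, 11:40–13:35, 14:10–14:45, 16:55–18:00.
Isla ∩ Hassan: 11:10–11:30, 11:40–11:45, 14:10–14:40.
Isla ∩ Hassan ∩ Diego: 14:10–14:40.
Single common window of 30 minutes.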